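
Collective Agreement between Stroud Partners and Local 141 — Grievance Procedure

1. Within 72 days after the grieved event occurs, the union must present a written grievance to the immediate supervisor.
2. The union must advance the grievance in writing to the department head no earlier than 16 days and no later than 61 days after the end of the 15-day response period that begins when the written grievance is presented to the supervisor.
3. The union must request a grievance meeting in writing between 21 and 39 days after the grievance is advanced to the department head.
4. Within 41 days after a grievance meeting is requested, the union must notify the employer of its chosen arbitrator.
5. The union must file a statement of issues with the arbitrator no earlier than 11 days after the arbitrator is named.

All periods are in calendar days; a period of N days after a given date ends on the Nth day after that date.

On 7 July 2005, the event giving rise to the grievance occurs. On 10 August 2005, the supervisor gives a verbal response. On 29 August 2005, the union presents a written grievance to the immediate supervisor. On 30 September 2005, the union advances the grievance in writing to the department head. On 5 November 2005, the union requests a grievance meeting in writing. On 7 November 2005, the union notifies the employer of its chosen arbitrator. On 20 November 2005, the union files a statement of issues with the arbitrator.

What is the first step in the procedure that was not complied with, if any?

(1) due by 7 July 2005 + 72 days = 17 September 2005; completed 29 August 2005, before the deadline.
(2) the permitted window runs from 13 September 2005 + 16 = 29 September 2005 to 13 September 2005 + 61 = 13 November 2005; done 30 September 2005 — within the window.
(3) the permitted window runs from 30 September 2005 + 21 = 21 October 2005 to 30 September 2005 + 39 = 8 November 2005; done 5 November 2005 — within the window.
(4) due by 5 November 2005 + 41 days = 16 December 2005; done 7 November 2005 — timely.
(5) permitted from 7 November 2005 + 11 days = 18 November 2005 onward; done 20 November 2005 — permitted.

None — every step was satisfied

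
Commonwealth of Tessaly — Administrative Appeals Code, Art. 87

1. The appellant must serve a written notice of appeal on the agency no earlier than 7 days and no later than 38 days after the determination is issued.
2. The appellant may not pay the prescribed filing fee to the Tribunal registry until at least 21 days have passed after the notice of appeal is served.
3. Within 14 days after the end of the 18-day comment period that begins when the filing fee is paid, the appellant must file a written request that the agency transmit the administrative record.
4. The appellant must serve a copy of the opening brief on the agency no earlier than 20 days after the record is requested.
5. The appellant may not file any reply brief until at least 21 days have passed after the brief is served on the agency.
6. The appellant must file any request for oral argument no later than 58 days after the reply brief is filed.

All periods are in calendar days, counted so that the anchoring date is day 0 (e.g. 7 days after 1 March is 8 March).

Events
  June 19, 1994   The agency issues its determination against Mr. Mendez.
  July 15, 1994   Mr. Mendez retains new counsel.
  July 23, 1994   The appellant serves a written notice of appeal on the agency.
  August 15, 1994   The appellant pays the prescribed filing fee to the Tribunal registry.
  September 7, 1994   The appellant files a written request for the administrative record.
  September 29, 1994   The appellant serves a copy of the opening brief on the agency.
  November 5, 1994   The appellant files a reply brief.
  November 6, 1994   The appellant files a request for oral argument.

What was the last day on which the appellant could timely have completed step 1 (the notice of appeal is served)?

July 27, 1994

Step 1 runs from June 19, 1994, when the determination is issued. The window is 7–38 days after June 19, 1994; it closes on July 27, 1994.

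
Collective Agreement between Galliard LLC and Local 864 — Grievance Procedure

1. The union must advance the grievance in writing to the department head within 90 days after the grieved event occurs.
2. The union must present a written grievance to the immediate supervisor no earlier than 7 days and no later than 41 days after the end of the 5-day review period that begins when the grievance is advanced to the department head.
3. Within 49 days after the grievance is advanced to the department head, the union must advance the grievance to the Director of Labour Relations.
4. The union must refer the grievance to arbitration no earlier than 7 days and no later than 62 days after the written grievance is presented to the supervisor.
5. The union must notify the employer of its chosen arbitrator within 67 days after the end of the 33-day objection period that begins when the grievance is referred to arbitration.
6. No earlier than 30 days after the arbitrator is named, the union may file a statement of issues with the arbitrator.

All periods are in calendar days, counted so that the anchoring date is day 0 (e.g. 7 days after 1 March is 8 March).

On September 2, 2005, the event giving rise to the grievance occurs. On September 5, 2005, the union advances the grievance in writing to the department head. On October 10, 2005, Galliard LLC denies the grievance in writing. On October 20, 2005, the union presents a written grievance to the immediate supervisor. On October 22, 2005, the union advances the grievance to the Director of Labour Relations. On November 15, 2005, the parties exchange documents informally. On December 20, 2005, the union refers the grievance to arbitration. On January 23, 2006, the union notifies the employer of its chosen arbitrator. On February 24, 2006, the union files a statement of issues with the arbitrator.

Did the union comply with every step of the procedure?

Step 1 — counting 90 days from September 2, 2005 (when the grieved event occurs) gives a deadline of December 1, 2005; September 5, 2005 is within that limit.
Step 2 — 7 and 41 days from September 10, 2005 (end of the 5-day review period, which began when the grievance is advanced to the department head on September 5, 2005) are September 17, 2005 and October 21, 2005 respectively; October 20, 2005 falls inside that range.
Step 3 — counting 49 days from September 5, 2005 (when the grievance is advanced to the department head) gives a deadline of October 24, 2005; October 22, 2005 is within that limit.
Step 4 — 7 and 62 days from October 20, 2005 (when the written grievance is presented to the supervisor) are October 27, 2005 and December 21, 2005 respectively; December 20, 2005 falls inside that range.
Step 5 — counting 67 days from January 22, 2006 (end of the 33-day objection period, which began when the grievance is referred to arbitration on December 20, 2005) gives a deadline of March 30, 2006; done January 23, 2006 — timely.
Step 6 — must wait 30 days from January 23, 2006 (when the arbitrator is named), so not before February 22, 2006; February 24, 2006 is on or after that date.

Yes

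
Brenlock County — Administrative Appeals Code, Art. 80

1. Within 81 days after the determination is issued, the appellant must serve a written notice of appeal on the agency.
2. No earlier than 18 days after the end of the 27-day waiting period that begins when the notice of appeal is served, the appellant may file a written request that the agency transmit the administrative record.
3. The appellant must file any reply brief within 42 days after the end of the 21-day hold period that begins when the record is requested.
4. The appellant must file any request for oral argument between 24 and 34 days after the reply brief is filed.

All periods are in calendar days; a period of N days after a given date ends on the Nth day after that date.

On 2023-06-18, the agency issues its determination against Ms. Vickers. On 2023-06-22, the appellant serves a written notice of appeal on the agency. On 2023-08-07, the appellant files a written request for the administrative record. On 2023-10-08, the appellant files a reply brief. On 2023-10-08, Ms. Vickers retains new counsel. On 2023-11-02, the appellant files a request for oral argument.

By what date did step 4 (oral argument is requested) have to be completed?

Step 4 runs from 2023-10-08, when the reply brief is filed. The window is 24–34 days after 2023-10-08; it closes on 2023-11-11.

2023-11-11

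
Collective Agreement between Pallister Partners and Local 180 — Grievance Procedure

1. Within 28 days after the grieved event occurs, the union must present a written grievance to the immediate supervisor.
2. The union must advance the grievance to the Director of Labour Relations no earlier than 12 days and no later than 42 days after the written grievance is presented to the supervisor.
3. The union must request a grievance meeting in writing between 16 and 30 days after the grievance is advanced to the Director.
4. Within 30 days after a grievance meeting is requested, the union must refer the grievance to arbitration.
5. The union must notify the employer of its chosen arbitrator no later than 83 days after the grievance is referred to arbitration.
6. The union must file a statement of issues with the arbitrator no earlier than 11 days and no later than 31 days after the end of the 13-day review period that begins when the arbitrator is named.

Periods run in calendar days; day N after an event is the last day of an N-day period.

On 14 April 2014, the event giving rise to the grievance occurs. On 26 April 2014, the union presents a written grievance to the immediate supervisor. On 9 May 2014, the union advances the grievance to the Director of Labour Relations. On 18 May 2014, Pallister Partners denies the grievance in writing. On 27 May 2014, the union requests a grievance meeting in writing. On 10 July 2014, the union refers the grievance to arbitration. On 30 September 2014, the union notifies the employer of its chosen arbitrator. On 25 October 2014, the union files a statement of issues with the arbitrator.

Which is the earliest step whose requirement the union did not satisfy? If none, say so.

Step 4

(1) due by 14 April 2014 + 28 days = 12 May 2014; 26 April 2014 is within that limit.
(2) the permitted window runs from 26 April 2014 + 12 = 8 May 2014 to 26 April 2014 + 42 = 7 June 2014; done 9 May 2014, which is between those dates.
(3) the permitted window runs from 9 May 2014 + 16 = 25 May 2014 to 9 May 2014 + 30 = 8 June 2014; 27 May 2014 falls inside that range.
(4) due by 27 May 2014 + 30 days = 26 June 2014; not done until 10 July 2014, 14 days after the deadline.
The analysis stops there.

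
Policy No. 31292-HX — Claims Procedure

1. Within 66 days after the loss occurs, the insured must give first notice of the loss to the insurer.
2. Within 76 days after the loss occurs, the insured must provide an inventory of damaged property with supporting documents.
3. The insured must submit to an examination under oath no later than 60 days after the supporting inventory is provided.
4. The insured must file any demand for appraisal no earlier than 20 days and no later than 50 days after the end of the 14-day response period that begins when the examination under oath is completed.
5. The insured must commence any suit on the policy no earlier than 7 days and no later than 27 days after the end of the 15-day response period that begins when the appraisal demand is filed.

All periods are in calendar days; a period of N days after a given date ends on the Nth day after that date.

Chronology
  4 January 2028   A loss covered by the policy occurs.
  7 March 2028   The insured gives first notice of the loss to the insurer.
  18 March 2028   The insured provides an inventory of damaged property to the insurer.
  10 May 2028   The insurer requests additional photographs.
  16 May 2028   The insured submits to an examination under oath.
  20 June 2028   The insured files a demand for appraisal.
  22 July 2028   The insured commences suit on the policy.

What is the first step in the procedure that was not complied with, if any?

(1) due by 4 January 2028 + 66 days = 10 March 2028; completed 7 March 2028, before the deadline.
(2) due by 4 January 2028 + 76 days = 20 March 2028; done 18 March 2028 — timely.
(3) due by 18 March 2028 + 60 days = 17 May 2028; 16 May 2028 is within that limit.
(4) the permitted window runs from 30 May 2028 + 20 = 19 June 2028 to 30 May 2028 + 50 = 19 July 2028; done 20 June 2028, which is between those dates.
(5) the permitted window runs from 5 July 2028 + 7 = 12 July 2028 to 5 July 2028 + 27 = 1 August 2028; done 22 July 2028, which is between those dates.

None — every step was satisfied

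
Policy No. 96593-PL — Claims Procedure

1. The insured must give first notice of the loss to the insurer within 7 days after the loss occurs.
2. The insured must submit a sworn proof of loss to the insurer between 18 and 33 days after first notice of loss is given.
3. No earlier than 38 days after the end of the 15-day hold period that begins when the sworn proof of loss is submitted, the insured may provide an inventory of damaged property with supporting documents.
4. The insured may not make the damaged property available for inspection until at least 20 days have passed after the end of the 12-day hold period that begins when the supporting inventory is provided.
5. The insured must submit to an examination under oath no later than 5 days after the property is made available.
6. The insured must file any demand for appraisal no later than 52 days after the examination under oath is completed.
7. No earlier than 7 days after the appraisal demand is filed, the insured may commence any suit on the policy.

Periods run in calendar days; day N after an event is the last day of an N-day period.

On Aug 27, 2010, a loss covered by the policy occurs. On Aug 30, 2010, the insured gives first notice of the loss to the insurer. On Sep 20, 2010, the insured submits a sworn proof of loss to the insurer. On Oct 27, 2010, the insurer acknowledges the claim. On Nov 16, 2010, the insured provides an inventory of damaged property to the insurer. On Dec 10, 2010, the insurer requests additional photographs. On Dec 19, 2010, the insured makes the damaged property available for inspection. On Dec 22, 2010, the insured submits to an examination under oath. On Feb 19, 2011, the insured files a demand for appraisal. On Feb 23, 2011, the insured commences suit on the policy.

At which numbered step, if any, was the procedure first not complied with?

(1) due by Aug 27, 2010 + 7 days = Sep 3, 2010; done Aug 30, 2010 — timely.
(2) the permitted window runs from Aug 30, 2010 + 18 = Sep 17, 2010 to Aug 30, 2010 + 33 = Oct 2, 2010; done Sep 20, 2010 — within the window.
(3) permitted from Oct 5, 2010 + 38 days = Nov 12, 2010 onward; done Nov 16, 2010, after the minimum wait.
(4) permitted from Nov 28, 2010 + 20 days = Dec 18, 2010 onward; done Dec 19, 2010 — permitted.
(5) due by Dec 19, 2010 + 5 days = Dec 24, 2010; Dec 22, 2010 is within that limit.
(6) due by Dec 22, 2010 + 52 days = Feb 12, 2011; Feb 19, 2011 misses that deadline by 7 days.
That is the first point of non-compliance.

Step 6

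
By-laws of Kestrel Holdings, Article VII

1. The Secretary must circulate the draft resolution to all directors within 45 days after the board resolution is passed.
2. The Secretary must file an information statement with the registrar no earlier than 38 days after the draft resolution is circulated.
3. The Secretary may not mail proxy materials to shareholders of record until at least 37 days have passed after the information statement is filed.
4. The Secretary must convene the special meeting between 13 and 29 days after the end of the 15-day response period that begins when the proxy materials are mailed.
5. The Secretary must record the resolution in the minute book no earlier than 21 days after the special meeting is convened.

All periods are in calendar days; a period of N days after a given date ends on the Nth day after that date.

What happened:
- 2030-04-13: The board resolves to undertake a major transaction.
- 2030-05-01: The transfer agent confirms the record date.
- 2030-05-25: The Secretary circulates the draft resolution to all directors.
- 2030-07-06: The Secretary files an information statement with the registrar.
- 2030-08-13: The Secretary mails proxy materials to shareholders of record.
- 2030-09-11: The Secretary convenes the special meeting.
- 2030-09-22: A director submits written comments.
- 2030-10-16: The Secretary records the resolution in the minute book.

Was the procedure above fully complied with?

Yes

(1) due by 2030-04-13 + 45 days = 2030-05-28; completed 2030-05-25, before the deadline.
(2) permitted from 2030-05-25 + 38 days = 2030-07-02 onward; done 2030-07-06 — permitted.
(3) permitted from 2030-07-06 + 37 days = 2030-08-12 onward; done 2030-08-13 — permitted.
(4) the permitted window runs from 2030-08-28 + 13 = 2030-09-10 to 2030-08-28 + 29 = 2030-09-26; 2030-09-11 falls inside that range.
(5) permitted from 2030-09-11 + 21 days = 2030-10-02 onward; done 2030-10-16 — permitted.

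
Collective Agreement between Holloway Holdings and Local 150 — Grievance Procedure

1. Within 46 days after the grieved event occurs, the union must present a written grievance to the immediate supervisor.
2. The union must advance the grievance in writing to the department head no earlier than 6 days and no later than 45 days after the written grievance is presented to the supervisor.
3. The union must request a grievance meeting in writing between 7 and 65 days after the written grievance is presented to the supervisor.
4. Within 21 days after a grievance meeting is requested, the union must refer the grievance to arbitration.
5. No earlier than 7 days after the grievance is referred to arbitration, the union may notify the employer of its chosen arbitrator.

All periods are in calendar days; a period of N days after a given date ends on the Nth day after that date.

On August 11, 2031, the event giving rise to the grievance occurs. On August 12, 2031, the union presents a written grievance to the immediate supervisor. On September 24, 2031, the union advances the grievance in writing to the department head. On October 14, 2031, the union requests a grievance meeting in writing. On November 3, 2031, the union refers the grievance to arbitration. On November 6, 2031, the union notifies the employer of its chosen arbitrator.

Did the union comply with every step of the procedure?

No

Step 1 — counting 46 days from August 11, 2031 (when the grieved event occurs) gives a deadline of September 26, 2031; August 12, 2031 is within that limit.
Step 2 — 6 and 45 days from August 12, 2031 (when the written grievance is presented to the supervisor) are August 18, 2031 and September 26, 2031 respectively; done September 24, 2031 — within the window.
Step 3 — 7 and 65 days from August 12, 2031 (when the written grievance is presented to the supervisor) are August 19, 2031 and October 16, 2031 respectively; done October 14, 2031 — within the window.
Step 4 — counting 21 days from October 14, 2031 (when a grievance meeting is requested) gives a deadline of November 4, 2031; November 3, 2031 is within that limit.
Step 5 — must wait 7 days from November 3, 2031 (when the grievance is referred to arbitration), so not before November 10, 2031; done November 6, 2031 — 4 days too early.
That is the first point of non-compliance.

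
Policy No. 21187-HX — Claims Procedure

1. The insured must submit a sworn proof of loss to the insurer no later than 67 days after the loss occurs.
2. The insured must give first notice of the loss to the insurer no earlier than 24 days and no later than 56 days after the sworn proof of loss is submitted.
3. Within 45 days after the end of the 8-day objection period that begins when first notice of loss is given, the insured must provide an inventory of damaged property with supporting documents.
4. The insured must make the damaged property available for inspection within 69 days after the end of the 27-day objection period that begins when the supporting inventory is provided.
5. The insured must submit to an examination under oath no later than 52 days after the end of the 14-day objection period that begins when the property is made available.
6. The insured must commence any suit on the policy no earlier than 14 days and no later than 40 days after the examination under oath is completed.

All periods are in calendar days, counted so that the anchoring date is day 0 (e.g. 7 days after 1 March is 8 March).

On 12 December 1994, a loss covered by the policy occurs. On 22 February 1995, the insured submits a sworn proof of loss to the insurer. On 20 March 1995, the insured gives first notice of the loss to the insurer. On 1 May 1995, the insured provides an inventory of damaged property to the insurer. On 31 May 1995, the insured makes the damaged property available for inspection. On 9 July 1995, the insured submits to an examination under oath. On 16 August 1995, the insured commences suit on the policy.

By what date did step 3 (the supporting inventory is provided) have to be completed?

12 May 1995

First notice of loss is given on 20 March 1995; the 8-day objection period therefore ends 28 March 1995, and step 3 runs from that date. 45 days after 28 March 1995 is 12 May 1995.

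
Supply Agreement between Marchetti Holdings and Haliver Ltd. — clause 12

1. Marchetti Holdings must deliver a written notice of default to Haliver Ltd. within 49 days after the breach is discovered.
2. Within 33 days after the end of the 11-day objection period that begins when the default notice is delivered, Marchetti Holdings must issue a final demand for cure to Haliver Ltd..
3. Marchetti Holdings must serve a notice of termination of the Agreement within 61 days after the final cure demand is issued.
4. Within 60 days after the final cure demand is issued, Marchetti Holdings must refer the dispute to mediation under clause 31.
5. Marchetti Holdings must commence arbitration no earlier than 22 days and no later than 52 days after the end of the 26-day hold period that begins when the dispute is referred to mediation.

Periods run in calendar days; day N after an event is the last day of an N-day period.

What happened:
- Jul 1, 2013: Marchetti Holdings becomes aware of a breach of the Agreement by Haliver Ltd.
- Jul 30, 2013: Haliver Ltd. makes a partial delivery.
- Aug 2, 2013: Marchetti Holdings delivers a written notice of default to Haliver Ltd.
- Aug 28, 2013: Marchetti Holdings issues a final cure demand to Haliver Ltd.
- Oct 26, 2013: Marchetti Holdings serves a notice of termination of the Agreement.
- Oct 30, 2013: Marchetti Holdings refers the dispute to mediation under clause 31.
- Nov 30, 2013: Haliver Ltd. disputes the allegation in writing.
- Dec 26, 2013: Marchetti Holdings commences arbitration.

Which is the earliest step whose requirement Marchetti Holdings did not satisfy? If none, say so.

Step 1: 49 days after Jul 1, 2013 (when the breach is discovered) is Aug 19, 2013; done Aug 2, 2013 — timely.
Step 2: 33 days after Aug 13, 2013 (end of the 11-day objection period, which began when the default notice is delivered on Aug 2, 2013) is Sep 15, 2013; done Aug 28, 2013 — timely.
Step 3: 61 days after Aug 28, 2013 (when the final cure demand is issued) is Oct 28, 2013; done Oct 26, 2013 — timely.
Step 4: 60 days after Aug 28, 2013 (when the final cure demand is issued) is Oct 27, 2013; done Oct 30, 2013 — 3 days late.
That is the first point of non-compliance.

Step 4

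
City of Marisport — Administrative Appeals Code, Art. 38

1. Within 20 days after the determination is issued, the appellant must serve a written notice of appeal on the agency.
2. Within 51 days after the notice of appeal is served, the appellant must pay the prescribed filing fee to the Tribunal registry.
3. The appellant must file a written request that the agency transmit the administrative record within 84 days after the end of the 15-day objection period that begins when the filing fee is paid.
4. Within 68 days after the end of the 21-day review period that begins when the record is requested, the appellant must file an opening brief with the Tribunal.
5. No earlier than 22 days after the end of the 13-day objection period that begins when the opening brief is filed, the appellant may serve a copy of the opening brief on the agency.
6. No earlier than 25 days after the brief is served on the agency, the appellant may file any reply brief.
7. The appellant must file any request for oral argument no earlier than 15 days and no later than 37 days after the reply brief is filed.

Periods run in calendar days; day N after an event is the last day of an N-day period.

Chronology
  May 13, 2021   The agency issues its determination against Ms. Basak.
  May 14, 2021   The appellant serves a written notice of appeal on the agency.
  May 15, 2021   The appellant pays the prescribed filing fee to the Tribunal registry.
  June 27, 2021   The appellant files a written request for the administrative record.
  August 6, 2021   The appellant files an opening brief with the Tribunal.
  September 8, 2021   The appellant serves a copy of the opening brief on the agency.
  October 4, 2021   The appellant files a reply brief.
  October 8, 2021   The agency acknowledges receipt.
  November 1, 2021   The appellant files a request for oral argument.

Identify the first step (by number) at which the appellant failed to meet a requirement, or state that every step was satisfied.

Step 1 — counting 20 days from May 13, 2021 (when the determination is issued) gives a deadline of June 2, 2021; May 14, 2021 is within that limit.
Step 2 — counting 51 days from May 14, 2021 (when the notice of appeal is served) gives a deadline of July 4, 2021; May 15, 2021 is within that limit.
Step 3 — counting 84 days from May 30, 2021 (end of the 15-day objection period, which began when the filing fee is paid on May 15, 2021) gives a deadline of August 22, 2021; June 27, 2021 is within that limit.
Step 4 — counting 68 days from July 18, 2021 (end of the 21-day review period, which began when the record is requested on June 27, 2021) gives a deadline of September 24, 2021; completed August 6, 2021, before the deadline.
Step 5 — must wait 22 days from August 19, 2021 (end of the 13-day objection period, which began when the opening brief is filed on August 6, 2021), so not before September 10, 2021; acted on September 8, 2021, 2 days prematurely.

Step 5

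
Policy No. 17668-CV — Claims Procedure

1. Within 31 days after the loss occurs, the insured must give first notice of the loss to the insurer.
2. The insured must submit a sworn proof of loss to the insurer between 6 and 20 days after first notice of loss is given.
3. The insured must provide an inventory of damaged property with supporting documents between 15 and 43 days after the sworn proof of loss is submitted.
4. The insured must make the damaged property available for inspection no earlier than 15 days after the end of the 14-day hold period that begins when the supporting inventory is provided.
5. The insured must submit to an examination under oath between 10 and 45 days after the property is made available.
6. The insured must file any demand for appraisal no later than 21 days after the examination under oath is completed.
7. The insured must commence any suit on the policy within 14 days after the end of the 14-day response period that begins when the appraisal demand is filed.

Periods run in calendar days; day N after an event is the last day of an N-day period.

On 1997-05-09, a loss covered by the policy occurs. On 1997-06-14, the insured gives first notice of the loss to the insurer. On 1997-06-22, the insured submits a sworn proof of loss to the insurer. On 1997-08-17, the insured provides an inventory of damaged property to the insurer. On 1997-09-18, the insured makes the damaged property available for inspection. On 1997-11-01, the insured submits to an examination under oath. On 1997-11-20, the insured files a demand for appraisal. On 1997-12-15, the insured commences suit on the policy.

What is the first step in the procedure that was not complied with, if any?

Step 1: 31 days after 1997-05-09 (when the loss occurs) is 1997-06-09; done 1997-06-14 — 5 days late.
That is the first point of non-compliance.

Step 1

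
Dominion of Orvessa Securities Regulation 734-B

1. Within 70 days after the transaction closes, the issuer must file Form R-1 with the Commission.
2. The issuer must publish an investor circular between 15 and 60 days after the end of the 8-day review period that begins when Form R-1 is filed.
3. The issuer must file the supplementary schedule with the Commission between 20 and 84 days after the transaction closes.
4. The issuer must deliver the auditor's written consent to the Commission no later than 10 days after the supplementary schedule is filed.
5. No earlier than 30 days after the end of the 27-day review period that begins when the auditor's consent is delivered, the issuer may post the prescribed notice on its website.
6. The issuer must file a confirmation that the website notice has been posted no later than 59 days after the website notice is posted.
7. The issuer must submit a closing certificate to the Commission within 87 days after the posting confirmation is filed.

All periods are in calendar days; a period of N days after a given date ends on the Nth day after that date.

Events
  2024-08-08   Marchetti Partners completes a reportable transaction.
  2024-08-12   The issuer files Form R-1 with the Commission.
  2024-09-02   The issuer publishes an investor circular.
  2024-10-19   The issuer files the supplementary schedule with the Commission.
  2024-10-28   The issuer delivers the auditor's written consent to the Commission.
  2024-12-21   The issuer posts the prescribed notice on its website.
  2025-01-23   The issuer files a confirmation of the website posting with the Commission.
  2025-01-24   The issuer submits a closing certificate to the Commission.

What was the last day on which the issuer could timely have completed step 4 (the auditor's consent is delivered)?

2024-10-29

Step 4 runs from 2024-10-19, when the supplementary schedule is filed. 10 days after 2024-10-19 is 2024-10-29.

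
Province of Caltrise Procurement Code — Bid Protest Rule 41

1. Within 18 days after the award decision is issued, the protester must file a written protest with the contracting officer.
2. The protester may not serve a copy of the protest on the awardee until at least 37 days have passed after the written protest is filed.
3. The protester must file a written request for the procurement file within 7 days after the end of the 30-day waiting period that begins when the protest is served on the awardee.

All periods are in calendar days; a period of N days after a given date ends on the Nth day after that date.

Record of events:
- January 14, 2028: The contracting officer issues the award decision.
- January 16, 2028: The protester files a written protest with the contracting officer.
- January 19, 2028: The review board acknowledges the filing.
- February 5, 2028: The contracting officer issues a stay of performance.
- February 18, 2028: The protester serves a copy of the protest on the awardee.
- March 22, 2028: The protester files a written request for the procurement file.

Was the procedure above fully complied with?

Step 1: 18 days after January 14, 2028 (when the award decision is issued) is February 1, 2028; completed January 16, 2028, before the deadline.
Step 2: the earliest permitted date is 37 days after January 16, 2028 (when the written protest is filed), i.e. February 22, 2028; acted on February 18, 2028, 4 days prematurely.
Later steps need not be reached.

No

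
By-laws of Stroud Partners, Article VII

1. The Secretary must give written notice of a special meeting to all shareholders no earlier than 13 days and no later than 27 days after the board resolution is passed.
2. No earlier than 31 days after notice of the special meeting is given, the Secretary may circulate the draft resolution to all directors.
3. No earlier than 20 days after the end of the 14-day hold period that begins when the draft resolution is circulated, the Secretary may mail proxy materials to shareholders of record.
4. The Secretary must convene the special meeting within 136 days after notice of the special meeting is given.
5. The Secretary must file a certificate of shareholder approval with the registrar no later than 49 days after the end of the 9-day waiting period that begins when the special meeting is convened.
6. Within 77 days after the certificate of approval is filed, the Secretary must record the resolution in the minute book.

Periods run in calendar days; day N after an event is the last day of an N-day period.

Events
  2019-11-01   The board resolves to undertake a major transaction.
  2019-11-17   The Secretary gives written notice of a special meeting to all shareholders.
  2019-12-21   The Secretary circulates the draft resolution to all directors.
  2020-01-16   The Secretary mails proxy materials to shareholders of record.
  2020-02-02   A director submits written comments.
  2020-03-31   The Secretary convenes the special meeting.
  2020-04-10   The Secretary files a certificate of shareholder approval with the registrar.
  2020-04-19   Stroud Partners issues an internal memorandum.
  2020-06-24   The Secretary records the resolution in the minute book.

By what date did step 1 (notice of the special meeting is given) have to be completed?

Step 1 runs from 2019-11-01, when the board resolution is passed. The window is 13–27 days after 2019-11-01; it closes on 2019-11-28.

2019-11-28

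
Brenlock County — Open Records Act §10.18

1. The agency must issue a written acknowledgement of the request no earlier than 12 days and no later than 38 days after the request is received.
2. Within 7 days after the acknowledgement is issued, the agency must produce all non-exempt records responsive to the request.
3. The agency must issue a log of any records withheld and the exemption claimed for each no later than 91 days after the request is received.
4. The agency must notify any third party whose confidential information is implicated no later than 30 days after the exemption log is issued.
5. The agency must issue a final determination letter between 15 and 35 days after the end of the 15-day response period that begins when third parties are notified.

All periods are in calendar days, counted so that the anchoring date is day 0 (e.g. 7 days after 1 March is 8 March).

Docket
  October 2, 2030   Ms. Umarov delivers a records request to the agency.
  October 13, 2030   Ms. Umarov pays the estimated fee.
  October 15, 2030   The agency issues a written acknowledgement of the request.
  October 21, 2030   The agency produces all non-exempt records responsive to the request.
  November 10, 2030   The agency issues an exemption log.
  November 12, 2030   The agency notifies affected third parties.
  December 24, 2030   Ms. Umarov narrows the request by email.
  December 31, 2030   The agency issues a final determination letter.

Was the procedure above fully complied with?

Yes

Step 1 — 12 and 38 days from October 2, 2030 (when the request is received) are October 14, 2030 and November 9, 2030 respectively; done October 15, 2030 — within the window.
Step 2 — counting 7 days from October 15, 2030 (when the acknowledgement is issued) gives a deadline of October 22, 2030; done October 21, 2030 — timely.
Step 3 — counting 91 days from October 2, 2030 (when the request is received) gives a deadline of January 1, 2031; completed November 10, 2030, before the deadline.
Step 4 — counting 30 days from November 10, 2030 (when the exemption log is issued) gives a deadline of December 10, 2030; November 12, 2030 is within that limit.
Step 5 — 15 and 35 days from November 27, 2030 (end of the 15-day response period, which began when third parties are notified on November 12, 2030) are December 12, 2030 and January 1, 2031 respectively; done December 31, 2030, which is between those dates.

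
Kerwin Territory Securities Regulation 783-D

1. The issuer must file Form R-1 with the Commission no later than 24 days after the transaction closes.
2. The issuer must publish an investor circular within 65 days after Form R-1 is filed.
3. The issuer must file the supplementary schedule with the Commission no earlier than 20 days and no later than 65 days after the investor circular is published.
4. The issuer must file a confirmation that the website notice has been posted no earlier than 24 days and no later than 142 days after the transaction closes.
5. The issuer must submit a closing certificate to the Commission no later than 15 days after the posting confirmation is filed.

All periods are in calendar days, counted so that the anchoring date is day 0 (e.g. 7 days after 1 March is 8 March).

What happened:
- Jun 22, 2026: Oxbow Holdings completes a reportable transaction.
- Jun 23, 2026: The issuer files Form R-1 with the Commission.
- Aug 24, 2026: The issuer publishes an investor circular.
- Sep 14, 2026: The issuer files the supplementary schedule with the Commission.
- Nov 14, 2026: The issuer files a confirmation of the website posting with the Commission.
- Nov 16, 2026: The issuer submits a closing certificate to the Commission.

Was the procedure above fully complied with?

Step 1: 24 days after Jun 22, 2026 (when the transaction closes) is Jul 16, 2026; completed Jun 23, 2026, before the deadline.
Step 2: 65 days after Jun 23, 2026 (when Form R-1 is filed) is Aug 27, 2026; completed Aug 24, 2026, before the deadline.
Step 3: the window is 20–65 days after Aug 24, 2026 (when the investor circular is published), so Sep 13, 2026 through Oct 28, 2026; done Sep 14, 2026 — within the window.
Step 4: the window is 24–142 days after Jun 22, 2026 (when the transaction closes), so Jul 16, 2026 through Nov 11, 2026; done Nov 14, 2026 — 3 days after the window closed.

No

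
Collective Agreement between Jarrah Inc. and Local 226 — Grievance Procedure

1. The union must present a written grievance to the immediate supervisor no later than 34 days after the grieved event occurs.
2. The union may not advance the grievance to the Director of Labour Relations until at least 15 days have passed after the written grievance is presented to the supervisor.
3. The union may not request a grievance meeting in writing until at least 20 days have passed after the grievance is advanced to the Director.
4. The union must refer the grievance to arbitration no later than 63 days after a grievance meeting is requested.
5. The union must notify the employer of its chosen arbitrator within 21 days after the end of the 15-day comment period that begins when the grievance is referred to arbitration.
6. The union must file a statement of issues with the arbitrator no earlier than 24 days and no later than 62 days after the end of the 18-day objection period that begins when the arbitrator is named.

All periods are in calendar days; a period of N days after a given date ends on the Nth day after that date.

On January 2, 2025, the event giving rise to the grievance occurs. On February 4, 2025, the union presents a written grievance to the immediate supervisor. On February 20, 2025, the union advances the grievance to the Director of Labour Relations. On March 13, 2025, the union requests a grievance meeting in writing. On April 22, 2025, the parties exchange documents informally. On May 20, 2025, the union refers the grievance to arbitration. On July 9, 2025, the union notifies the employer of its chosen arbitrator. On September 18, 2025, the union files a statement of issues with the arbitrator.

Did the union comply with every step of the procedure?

No

(1) due by January 2, 2025 + 34 days = February 5, 2025; done February 4, 2025 — timely.
(2) permitted from February 4, 2025 + 15 days = February 19, 2025 onward; February 20, 2025 is on or after that date.
(3) permitted from February 20, 2025 + 20 days = March 12, 2025 onward; March 13, 2025 is on or after that date.
(4) due by March 13, 2025 + 63 days = May 15, 2025; not done until May 20, 2025, 5 days after the deadline.
The procedure was therefore not followed at step 4.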